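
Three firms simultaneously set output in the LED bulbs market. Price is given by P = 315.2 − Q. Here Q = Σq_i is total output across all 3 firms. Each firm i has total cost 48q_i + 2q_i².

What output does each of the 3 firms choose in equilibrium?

A representative firm's profit is π_i = q_i(315.2 − Q) − 48q_i − 2q_i², with Q = q_i + Σ_{j≠i} q_j.
First-order condition: 267.2 − 6q_i − Σ_{j≠i} q_j = 0.
With identical firms, set every q_j = q: then 267.2 − 6q − 2q = 0, i.e. q = 267.2/8 = 33.4.

33.4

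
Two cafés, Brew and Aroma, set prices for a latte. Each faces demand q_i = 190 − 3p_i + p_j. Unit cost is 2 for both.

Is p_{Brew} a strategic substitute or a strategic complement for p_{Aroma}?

strategic complements

Brew's profit: π = (p_{Brew} − 2)(190 − 3p_{Brew} + p_{Aroma}).
∂π/∂p_{Brew} = 196 − 6p_{Brew} + p_{Aroma} = 0 ⇒ p_{Brew} = 98/3 + (1/6)p_{Aroma}.
The best-response slope dp_{Brew}/dp_{Aroma} = 1/6 > 0: the reaction function is upward-sloping, so the choices are strategic complements.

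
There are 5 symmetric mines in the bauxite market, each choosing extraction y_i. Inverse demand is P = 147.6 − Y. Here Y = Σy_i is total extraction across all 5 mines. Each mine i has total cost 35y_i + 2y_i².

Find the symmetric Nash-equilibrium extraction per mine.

A representative mine's profit is π_i = y_i(147.6 − Y) − 35y_i − 2y_i², with Y = y_i + Σ_{j≠i} y_j.
First-order condition: 112.6 − 6y_i − Σ_{j≠i} y_j = 0.
In a symmetric equilibrium every mine chooses the same y, so Σ_{j≠i} y_j = 4y. The condition becomes 112.6 − 10y = 0, giving y = 112.6/10 = 11.26.

11.26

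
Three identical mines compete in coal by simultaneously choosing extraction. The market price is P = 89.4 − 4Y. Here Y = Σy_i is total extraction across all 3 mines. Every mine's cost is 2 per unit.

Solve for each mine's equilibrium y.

A representative mine's profit is π_i = y_i(89.4 − 4Y) − 2y_i, with Y = y_i + Σ_{j≠i} y_j.
First-order condition: 87.4 − 8y_i − 4Σ_{j≠i} y_j = 0.
With identical mines, set every y_j = y: then 87.4 − 8y − 8y = 0, i.e. y = 87.4/16 = 5.4625.

5.4625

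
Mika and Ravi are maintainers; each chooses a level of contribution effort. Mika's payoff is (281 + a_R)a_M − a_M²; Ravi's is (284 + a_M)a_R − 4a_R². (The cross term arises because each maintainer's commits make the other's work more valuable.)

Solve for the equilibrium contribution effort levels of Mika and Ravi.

Expanding Mika's payoff: 281a_M + a_Ra_M − a_M².
∂π/∂a_M = 281 + a_R − 2a_M = 0, so a_M = 140.5 + 0.5a_R.
Likewise for Ravi: a_R = 35.5 + 0.125a_M.
Substituting the second reaction function into the first: a_M = 140.5 + 0.5(35.5 + 0.125a_M), which gives 0.9375a_M = 158.25 ⇒ a_M = 168.8.
Then a_R = 35.5 + 0.125·168.8 = 56.6.

168.8, 56.6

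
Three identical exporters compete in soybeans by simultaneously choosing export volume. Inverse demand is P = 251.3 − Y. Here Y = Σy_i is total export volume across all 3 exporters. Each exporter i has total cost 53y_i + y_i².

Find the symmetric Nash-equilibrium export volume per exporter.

33.05

A representative exporter's profit is π_i = y_i(251.3 − Y) − 53y_i − y_i², with Y = y_i + Σ_{j≠i} y_j.
First-order condition: 198.3 − 4y_i − Σ_{j≠i} y_j = 0.
Imposing symmetry (y_j = y for all j) turns Σ_{j≠i} y_j into 2y, so 198.3 = 6y and y = 33.05.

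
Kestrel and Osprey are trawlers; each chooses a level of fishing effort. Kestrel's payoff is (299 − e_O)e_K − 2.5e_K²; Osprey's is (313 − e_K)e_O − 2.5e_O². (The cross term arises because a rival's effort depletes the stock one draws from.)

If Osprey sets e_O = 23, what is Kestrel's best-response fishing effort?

Expanding Kestrel's payoff: 299e_K − e_Oe_K − 2.5e_K².
∂π/∂e_K = 299 − e_O − 5e_K = 0, so e_K = 59.8 − 0.2e_O.
At e_O = 23: e_K = 59.8 − 0.2·23 = 55.2.

55.2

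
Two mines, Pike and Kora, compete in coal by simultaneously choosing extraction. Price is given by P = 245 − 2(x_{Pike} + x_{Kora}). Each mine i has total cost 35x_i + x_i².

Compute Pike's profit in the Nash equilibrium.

2067.1875

Mine Pike's profit: π = x_{Pike}(245 − 2(x_{Pike} + x_{Kora})) − 35x_{Pike} − x_{Pike}².
∂π/∂x_{Pike} = 210 − 6x_{Pike} − 2x_{Kora} = 0, so x_{Pike} = 35 − (1/3)x_{Kora}.
Setting x_{Pike} = x_{Kora} in the reaction function: x_{Pike} = 35 − (1/3)x_{Pike}, so x_{Pike} = 35 / (4/3) = 26.25.
Price P = 245 − 2·52.5 = 140.
Pike's profit: (140 − 35)·26.25 − (26.25)² = 2067.1875.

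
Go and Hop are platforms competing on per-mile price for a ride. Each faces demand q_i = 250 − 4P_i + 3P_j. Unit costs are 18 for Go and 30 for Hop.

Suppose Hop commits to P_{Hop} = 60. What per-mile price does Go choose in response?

Go's profit: π = (P_{Go} − 18)(250 − 4P_{Go} + 3P_{Hop}).
∂π/∂P_{Go} = 322 − 8P_{Go} + 3P_{Hop} = 0 ⇒ P_{Go} = 40.25 + 0.375P_{Hop}.
At P_{Hop} = 60: P_{Go} = 40.25 + 0.375·60 = 62.75.

62.75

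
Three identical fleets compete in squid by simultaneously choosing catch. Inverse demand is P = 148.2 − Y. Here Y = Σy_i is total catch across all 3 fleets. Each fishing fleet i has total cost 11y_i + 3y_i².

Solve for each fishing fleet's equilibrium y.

A representative fishing fleet's profit is π_i = y_i(148.2 − Y) − 11y_i − 3y_i², with Y = y_i + Σ_{j≠i} y_j.
First-order condition: 137.2 − 8y_i − Σ_{j≠i} y_j = 0.
With identical fishing fleets, set every y_j = y: then 137.2 − 8y − 2y = 0, i.e. y = 137.2/10 = 13.72.

13.72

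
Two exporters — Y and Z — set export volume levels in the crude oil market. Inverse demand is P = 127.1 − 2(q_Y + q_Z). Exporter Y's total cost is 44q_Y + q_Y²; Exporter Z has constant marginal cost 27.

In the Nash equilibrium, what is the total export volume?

Exporter Y's profit: π = q_Y(127.1 − 2(q_Y + q_Z)) − 44q_Y − q_Y².
∂π/∂q_Y = 83.1 − 6q_Y − 2q_Z = 0, so q_Y = 13.85 − (1/3)q_Z.
For Z: ∂π/∂q_Z = 100.1 − 4q_Z − 2q_Y = 0 ⇒ q_Z = 25.025 − 0.5q_Y.
Substituting the second reaction function into the first: q_Y = 13.85 − (1/3)(25.025 − 0.5q_Y), which gives (5/6)q_Y = 661/120 ⇒ q_Y = 6.61.
Then q_Z = 25.025 − 0.5·6.61 = 21.72.
Total export volume: 6.61 + 21.72 = 28.33.

28.33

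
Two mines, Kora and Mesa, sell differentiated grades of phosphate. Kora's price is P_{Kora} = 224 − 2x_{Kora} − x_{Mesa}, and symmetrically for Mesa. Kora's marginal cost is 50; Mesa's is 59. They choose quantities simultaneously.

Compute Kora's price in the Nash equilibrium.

Mine Kora's profit: π = x_{Kora}(224 − 2x_{Kora} − x_{Mesa}) − 50x_{Kora}.
∂π/∂x_{Kora} = 174 − 4x_{Kora} − x_{Mesa} = 0 ⇒ x_{Kora} = 43.5 − 0.25x_{Mesa}.
Similarly x_{Mesa} = 41.25 − 0.25x_{Kora}.
Plugging x_{Mesa} into Kora's best response: x_{Kora} = 43.5 − 0.25(41.25 − 0.25x_{Kora}) ⇒ 0.9375x_{Kora} = 33.1875, so x_{Kora} = 35.4.
Then x_{Mesa} = 41.25 − 0.25·35.4 = 32.4.
P_{Kora} = 224 − 2·35.4 − 32.4 = 120.8.

120.8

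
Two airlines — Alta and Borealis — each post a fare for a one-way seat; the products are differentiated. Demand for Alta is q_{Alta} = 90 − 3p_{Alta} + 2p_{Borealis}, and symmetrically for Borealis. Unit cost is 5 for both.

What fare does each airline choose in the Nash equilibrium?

26.25

Alta's profit: π = (p_{Alta} − 5)(90 − 3p_{Alta} + 2p_{Borealis}).
∂π/∂p_{Alta} = 105 − 6p_{Alta} + 2p_{Borealis} = 0 ⇒ p_{Alta} = 17.5 + (1/3)p_{Borealis}.
Setting p_{Alta} = p_{Borealis} in the reaction function: p_{Alta} = 17.5 + (1/3)p_{Alta}, so p_{Alta} = 17.5 / (2/3) = 26.25.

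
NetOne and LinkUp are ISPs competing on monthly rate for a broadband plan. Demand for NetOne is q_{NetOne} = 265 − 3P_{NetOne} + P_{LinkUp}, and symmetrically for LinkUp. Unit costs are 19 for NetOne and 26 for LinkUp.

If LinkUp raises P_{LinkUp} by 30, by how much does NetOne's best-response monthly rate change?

5

NetOne's profit: π = (P_{NetOne} − 19)(265 − 3P_{NetOne} + P_{LinkUp}).
∂π/∂P_{NetOne} = 322 − 6P_{NetOne} + P_{LinkUp} = 0 ⇒ P_{NetOne} = 161/3 + (1/6)P_{LinkUp}.
The reaction-function slope is 1/6, so a 30-unit rise in P_{LinkUp} moves P_{NetOne} by 1/6 × 30 = 5. NetOne's best response rises — the actions are strategic complements.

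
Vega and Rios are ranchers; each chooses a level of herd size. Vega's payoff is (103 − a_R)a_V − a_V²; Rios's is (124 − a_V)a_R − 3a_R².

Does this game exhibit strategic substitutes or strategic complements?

Expanding Vega's payoff: 103a_V − a_Ra_V − a_V².
∂π/∂a_V = 103 − a_R − 2a_V = 0, so a_V = 51.5 − 0.5a_R.
The best-response slope da_V/da_R = −0.5 < 0: the reaction function is downward-sloping, so the choices are strategic substitutes.

strategic substitutes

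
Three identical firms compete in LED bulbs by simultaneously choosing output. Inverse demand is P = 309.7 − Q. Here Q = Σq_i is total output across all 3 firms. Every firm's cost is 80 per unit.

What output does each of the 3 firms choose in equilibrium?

57.425

A representative firm's profit is π_i = q_i(309.7 − Q) − 80q_i, with Q = q_i + Σ_{j≠i} q_j.
First-order condition: 229.7 − 2q_i − Σ_{j≠i} q_j = 0.
In a symmetric equilibrium every firm chooses the same q, so Σ_{j≠i} q_j = 2q. The condition becomes 229.7 − 4q = 0, giving q = 229.7/4 = 57.425.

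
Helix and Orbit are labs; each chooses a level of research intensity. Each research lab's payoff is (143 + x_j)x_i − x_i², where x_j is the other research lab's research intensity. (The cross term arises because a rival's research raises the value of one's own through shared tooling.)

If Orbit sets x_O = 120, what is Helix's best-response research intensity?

Helix's payoff is (143 + x_O)x_H − x_H².
∂π/∂x_H = 143 + x_O − 2x_H = 0, so x_H = 71.5 + 0.5x_O.
At x_O = 120: x_H = 71.5 + 0.5·120 = 131.5.

131.5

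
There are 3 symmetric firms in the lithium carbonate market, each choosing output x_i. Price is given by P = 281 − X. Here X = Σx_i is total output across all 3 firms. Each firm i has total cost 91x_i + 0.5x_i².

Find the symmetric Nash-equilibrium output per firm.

38

A representative firm's profit is π_i = x_i(281 − X) − 91x_i − 0.5x_i², with X = x_i + Σ_{j≠i} x_j.
First-order condition: 190 − 3x_i − Σ_{j≠i} x_j = 0.
With identical firms, set every x_j = x: then 190 − 3x − 2x = 0, i.e. x = 190/5 = 38.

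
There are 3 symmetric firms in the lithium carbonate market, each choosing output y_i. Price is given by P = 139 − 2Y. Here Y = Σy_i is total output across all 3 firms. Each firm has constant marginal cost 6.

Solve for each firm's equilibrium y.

16.625

A representative firm's profit is π_i = y_i(139 − 2Y) − 6y_i, with Y = y_i + Σ_{j≠i} y_j.
First-order condition: 133 − 4y_i − 2Σ_{j≠i} y_j = 0.
Imposing symmetry (y_j = y for all j) turns Σ_{j≠i} y_j into 2y, so 133 = 8y and y = 16.625.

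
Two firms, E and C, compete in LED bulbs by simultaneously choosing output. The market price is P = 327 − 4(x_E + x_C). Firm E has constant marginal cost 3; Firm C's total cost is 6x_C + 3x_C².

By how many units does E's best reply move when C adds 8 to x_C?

-4

Firm E's profit: π = x_E(327 − 4(x_E + x_C)) − 3x_E.
∂π/∂x_E = 324 − 8x_E − 4x_C = 0, so x_E = 40.5 − 0.5x_C.
The reaction-function slope is −0.5, so an 8-unit rise in x_C moves x_E by −0.5 × 8 = −4. E's best response falls — the actions are strategic substitutes.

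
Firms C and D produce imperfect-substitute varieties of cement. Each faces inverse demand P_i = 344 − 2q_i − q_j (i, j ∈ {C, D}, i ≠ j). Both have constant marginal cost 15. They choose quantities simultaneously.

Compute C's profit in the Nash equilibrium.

8659.28

Firm C's profit: π = q_C(344 − 2q_C − q_D) − 15q_C.
∂π/∂q_C = 329 − 4q_C − q_D = 0 ⇒ q_C = 82.25 − 0.25q_D.
By symmetry q_D = q_C; substituting into the reaction function, 1.25q_C = 82.25 and q_C = 65.8.
P_C = 344 − 2·65.8 − 65.8 = 146.6.
Profit = (146.6 − 15)·65.8 = 8659.28.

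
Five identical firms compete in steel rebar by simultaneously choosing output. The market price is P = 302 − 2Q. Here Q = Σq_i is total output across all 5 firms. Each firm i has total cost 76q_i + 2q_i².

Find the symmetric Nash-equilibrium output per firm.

A representative firm's profit is π_i = q_i(302 − 2Q) − 76q_i − 2q_i², with Q = q_i + Σ_{j≠i} q_j.
First-order condition: 226 − 8q_i − 2Σ_{j≠i} q_j = 0.
In a symmetric equilibrium every firm chooses the same q, so Σ_{j≠i} q_j = 4q. The condition becomes 226 − 16q = 0, giving q = 226/16 = 14.125.

14.125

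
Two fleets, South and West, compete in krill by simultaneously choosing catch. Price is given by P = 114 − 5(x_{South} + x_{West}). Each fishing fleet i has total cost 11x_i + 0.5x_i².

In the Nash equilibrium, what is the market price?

49.625

Fishing fleet South's profit: π = x_{South}(114 − 5(x_{South} + x_{West})) − 11x_{South} − 0.5x_{South}².
∂π/∂x_{South} = 103 − 11x_{South} − 5x_{West} = 0, so x_{South} = 103/11 − (5/11)x_{West}.
Setting x_{South} = x_{West} in the reaction function: x_{South} = 103/11 − (5/11)x_{South}, so x_{South} = (103/11) / (16/11) = 6.4375.
Equilibrium price: P = 114 − 5·12.875 = 49.625.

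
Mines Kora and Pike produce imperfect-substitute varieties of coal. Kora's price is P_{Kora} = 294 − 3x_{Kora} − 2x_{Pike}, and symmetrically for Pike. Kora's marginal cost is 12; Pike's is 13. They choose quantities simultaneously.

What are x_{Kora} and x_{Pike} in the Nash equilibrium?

Mine Kora's profit: π = x_{Kora}(294 − 3x_{Kora} − 2x_{Pike}) − 12x_{Kora}.
∂π/∂x_{Kora} = 282 − 6x_{Kora} − 2x_{Pike} = 0 ⇒ x_{Kora} = 47 − (1/3)x_{Pike}.
Similarly x_{Pike} = 281/6 − (1/3)x_{Kora}.
Solving the two reaction functions simultaneously: (1 − (−1/3)(−1/3))x_{Kora} = 47 − (1/3)·(281/6), so (8/9)x_{Kora} = 565/18 and x_{Kora} = 35.3125.
Then x_{Pike} = 281/6 − (1/3)·35.3125 = 35.0625.

35.3125, 35.0625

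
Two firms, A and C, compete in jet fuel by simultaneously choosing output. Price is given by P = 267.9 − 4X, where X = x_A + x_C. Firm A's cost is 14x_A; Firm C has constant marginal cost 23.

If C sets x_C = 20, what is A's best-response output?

Firm A's profit: π = x_A(267.9 − 4(x_A + x_C)) − 14x_A.
∂π/∂x_A = 253.9 − 8x_A − 4x_C = 0, so x_A = 31.7375 − 0.5x_C.
At x_C = 20: x_A = 31.7375 − 0.5·20 = 21.7375.

21.7375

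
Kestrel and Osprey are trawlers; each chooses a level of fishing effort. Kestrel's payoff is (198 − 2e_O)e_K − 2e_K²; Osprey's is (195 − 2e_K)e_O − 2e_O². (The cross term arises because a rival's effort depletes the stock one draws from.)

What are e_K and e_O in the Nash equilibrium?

33.5, 32

Expanding Kestrel's payoff: 198e_K − 2e_Oe_K − 2e_K².
∂π/∂e_K = 198 − 2e_O − 4e_K = 0, so e_K = 49.5 − 0.5e_O.
Likewise for Osprey: e_O = 48.75 − 0.5e_K.
Substituting the second reaction function into the first: e_K = 49.5 − 0.5(48.75 − 0.5e_K), which gives 0.75e_K = 25.125 ⇒ e_K = 33.5.
Then e_O = 48.75 − 0.5·33.5 = 32.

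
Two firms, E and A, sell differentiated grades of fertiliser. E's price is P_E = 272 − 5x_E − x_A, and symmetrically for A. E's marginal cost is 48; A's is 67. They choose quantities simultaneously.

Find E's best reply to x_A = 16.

20.8

Firm E's profit: π = x_E(272 − 5x_E − x_A) − 48x_E.
∂π/∂x_E = 224 − 10x_E − x_A = 0 ⇒ x_E = 22.4 − 0.1x_A.
At x_A = 16: x_E = 22.4 − 0.1·16 = 20.8.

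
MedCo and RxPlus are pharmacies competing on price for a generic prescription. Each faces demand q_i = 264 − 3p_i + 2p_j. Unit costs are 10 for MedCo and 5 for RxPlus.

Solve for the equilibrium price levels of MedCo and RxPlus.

MedCo's profit: π = (p_{MedCo} − 10)(264 − 3p_{MedCo} + 2p_{RxPlus}).
∂π/∂p_{MedCo} = 294 − 6p_{MedCo} + 2p_{RxPlus} = 0 ⇒ p_{MedCo} = 49 + (1/3)p_{RxPlus}.
Similarly p_{RxPlus} = 46.5 + (1/3)p_{MedCo}.
Solving the two reaction functions simultaneously: (1 − (1/3)(1/3))p_{MedCo} = 49 + (1/3)·46.5, so (8/9)p_{MedCo} = 64.5 and p_{MedCo} = 72.5625.
Then p_{RxPlus} = 46.5 + (1/3)·72.5625 = 70.6875.

72.5625, 70.6875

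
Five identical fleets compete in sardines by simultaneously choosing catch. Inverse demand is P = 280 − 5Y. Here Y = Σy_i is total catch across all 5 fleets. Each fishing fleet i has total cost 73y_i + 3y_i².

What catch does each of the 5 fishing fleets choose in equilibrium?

5.75

A representative fishing fleet's profit is π_i = y_i(280 − 5Y) − 73y_i − 3y_i², with Y = y_i + Σ_{j≠i} y_j.
First-order condition: 207 − 16y_i − 5Σ_{j≠i} y_j = 0.
In a symmetric equilibrium every fishing fleet chooses the same y, so Σ_{j≠i} y_j = 4y. The condition becomes 207 − 36y = 0, giving y = 207/36 = 5.75.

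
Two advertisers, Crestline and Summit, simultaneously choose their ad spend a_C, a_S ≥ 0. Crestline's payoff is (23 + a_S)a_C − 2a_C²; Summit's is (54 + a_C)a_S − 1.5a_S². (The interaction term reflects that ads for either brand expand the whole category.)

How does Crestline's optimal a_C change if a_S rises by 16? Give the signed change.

Expanding Crestline's payoff: 23a_C + a_Sa_C − 2a_C².
∂π/∂a_C = 23 + a_S − 4a_C = 0, so a_C = 5.75 + 0.25a_S.
The reaction-function slope is 0.25, so a 16-unit rise in a_S moves a_C by 0.25 × 16 = 4. Crestline's best response rises — the actions are strategic complements.

4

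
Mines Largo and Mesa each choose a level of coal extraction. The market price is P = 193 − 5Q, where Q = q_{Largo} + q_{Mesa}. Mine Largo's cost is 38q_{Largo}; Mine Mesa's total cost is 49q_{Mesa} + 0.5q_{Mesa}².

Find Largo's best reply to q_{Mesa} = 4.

Mine Largo's profit: π = q_{Largo}(193 − 5(q_{Largo} + q_{Mesa})) − 38q_{Largo}.
∂π/∂q_{Largo} = 155 − 10q_{Largo} − 5q_{Mesa} = 0, so q_{Largo} = 15.5 − 0.5q_{Mesa}.
At q_{Mesa} = 4: q_{Largo} = 15.5 − 0.5·4 = 13.5.

13.5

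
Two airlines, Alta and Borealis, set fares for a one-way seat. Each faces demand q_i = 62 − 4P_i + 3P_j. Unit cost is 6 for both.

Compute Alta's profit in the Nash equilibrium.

Alta's profit: π = (P_{Alta} − 6)(62 − 4P_{Alta} + 3P_{Borealis}).
∂π/∂P_{Alta} = 86 − 8P_{Alta} + 3P_{Borealis} = 0 ⇒ P_{Alta} = 10.75 + 0.375P_{Borealis}.
By symmetry P_{Borealis} = P_{Alta}; substituting into the reaction function, 0.625P_{Alta} = 10.75 and P_{Alta} = 17.2.
q_{Alta} = 62 − 4·17.2 + 3·17.2 = 44.8.
Profit = (17.2 − 6)·44.8 = 501.76.

501.76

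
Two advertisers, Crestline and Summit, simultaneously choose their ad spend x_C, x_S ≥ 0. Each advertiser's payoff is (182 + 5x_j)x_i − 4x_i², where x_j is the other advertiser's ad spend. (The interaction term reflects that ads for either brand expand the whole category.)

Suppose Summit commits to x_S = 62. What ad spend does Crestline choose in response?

Crestline's payoff is (182 + 5x_S)x_C − 4x_C².
∂π/∂x_C = 182 + 5x_S − 8x_C = 0, so x_C = 22.75 + 0.625x_S.
At x_S = 62: x_C = 22.75 + 0.625·62 = 61.5.

61.5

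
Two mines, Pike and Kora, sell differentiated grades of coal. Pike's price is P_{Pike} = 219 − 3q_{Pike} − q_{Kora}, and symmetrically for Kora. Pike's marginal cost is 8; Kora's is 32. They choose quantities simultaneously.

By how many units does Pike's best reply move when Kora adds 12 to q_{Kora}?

-2

Mine Pike's profit: π = q_{Pike}(219 − 3q_{Pike} − q_{Kora}) − 8q_{Pike}.
∂π/∂q_{Pike} = 211 − 6q_{Pike} − q_{Kora} = 0 ⇒ q_{Pike} = 211/6 − (1/6)q_{Kora}.
The reaction-function slope is −1/6, so a 12-unit rise in q_{Kora} moves q_{Pike} by −1/6 × 12 = −2. Pike's best response falls — the actions are strategic substitutes.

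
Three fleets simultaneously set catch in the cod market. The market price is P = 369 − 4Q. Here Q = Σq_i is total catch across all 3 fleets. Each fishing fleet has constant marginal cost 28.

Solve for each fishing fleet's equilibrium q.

A representative fishing fleet's profit is π_i = q_i(369 − 4Q) − 28q_i, with Q = q_i + Σ_{j≠i} q_j.
First-order condition: 341 − 8q_i − 4Σ_{j≠i} q_j = 0.
In a symmetric equilibrium every fishing fleet chooses the same q, so Σ_{j≠i} q_j = 2q. The condition becomes 341 − 16q = 0, giving q = 341/16 = 21.3125.

21.3125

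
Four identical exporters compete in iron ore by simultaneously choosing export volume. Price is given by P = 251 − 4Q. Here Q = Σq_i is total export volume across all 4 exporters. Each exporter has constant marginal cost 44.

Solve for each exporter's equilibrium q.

10.35

A representative exporter's profit is π_i = q_i(251 − 4Q) − 44q_i, with Q = q_i + Σ_{j≠i} q_j.
First-order condition: 207 − 8q_i − 4Σ_{j≠i} q_j = 0.
In a symmetric equilibrium every exporter chooses the same q, so Σ_{j≠i} q_j = 3q. The condition becomes 207 − 20q = 0, giving q = 207/20 = 10.35.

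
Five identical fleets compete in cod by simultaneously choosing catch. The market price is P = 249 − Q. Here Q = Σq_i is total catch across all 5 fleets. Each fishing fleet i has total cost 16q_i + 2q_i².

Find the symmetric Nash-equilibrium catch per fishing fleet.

A representative fishing fleet's profit is π_i = q_i(249 − Q) − 16q_i − 2q_i², with Q = q_i + Σ_{j≠i} q_j.
First-order condition: 233 − 6q_i − Σ_{j≠i} q_j = 0.
Imposing symmetry (q_j = q for all j) turns Σ_{j≠i} q_j into 4q, so 233 = 10q and q = 23.3.

23.3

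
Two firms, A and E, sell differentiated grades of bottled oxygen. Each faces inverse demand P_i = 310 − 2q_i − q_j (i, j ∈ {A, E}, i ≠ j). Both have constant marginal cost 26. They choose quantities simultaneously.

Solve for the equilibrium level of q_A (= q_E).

Firm A's profit: π = q_A(310 − 2q_A − q_E) − 26q_A.
∂π/∂q_A = 284 − 4q_A − q_E = 0 ⇒ q_A = 71 − 0.25q_E.
Setting q_A = q_E in the reaction function: q_A = 71 − 0.25q_A, so q_A = 71 / 1.25 = 56.8.

56.8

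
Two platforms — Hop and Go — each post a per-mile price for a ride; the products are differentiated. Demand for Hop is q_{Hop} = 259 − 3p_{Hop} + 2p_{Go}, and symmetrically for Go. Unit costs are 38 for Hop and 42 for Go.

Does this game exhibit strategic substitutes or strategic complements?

Hop's profit: π = (p_{Hop} − 38)(259 − 3p_{Hop} + 2p_{Go}).
∂π/∂p_{Hop} = 373 − 6p_{Hop} + 2p_{Go} = 0 ⇒ p_{Hop} = 373/6 + (1/3)p_{Go}.
The best-response slope dp_{Hop}/dp_{Go} = 1/3 > 0: the reaction function is upward-sloping, so the choices are strategic complements.

strategic complements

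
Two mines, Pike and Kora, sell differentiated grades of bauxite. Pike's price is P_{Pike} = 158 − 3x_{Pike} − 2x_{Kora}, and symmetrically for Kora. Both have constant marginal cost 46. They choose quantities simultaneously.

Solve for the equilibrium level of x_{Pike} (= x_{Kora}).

Mine Pike's profit: π = x_{Pike}(158 − 3x_{Pike} − 2x_{Kora}) − 46x_{Pike}.
∂π/∂x_{Pike} = 112 − 6x_{Pike} − 2x_{Kora} = 0 ⇒ x_{Pike} = 56/3 − (1/3)x_{Kora}.
Setting x_{Pike} = x_{Kora} in the reaction function: x_{Pike} = 56/3 − (1/3)x_{Pike}, so x_{Pike} = (56/3) / (4/3) = 14.

14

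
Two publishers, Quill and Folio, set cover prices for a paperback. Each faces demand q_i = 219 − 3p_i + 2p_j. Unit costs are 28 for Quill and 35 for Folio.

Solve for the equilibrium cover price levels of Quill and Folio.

77.0625, 79.6875

Quill's profit: π = (p_{Quill} − 28)(219 − 3p_{Quill} + 2p_{Folio}).
∂π/∂p_{Quill} = 303 − 6p_{Quill} + 2p_{Folio} = 0 ⇒ p_{Quill} = 50.5 + (1/3)p_{Folio}.
Similarly p_{Folio} = 54 + (1/3)p_{Quill}.
Solving the two reaction functions simultaneously: (1 − (1/3)(1/3))p_{Quill} = 50.5 + (1/3)·54, so (8/9)p_{Quill} = 68.5 and p_{Quill} = 77.0625.
Then p_{Folio} = 54 + (1/3)·77.0625 = 79.6875.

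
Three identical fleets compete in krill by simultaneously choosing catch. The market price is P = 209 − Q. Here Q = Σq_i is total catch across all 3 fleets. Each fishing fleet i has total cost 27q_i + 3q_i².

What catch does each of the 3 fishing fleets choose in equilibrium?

A representative fishing fleet's profit is π_i = q_i(209 − Q) − 27q_i − 3q_i², with Q = q_i + Σ_{j≠i} q_j.
First-order condition: 182 − 8q_i − Σ_{j≠i} q_j = 0.
In a symmetric equilibrium every fishing fleet chooses the same q, so Σ_{j≠i} q_j = 2q. The condition becomes 182 − 10q = 0, giving q = 182/10 = 18.2.

18.2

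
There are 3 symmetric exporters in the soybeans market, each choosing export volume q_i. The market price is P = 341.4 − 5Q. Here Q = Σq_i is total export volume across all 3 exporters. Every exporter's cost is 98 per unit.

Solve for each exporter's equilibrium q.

A representative exporter's profit is π_i = q_i(341.4 − 5Q) − 98q_i, with Q = q_i + Σ_{j≠i} q_j.
First-order condition: 243.4 − 10q_i − 5Σ_{j≠i} q_j = 0.
With identical exporters, set every q_j = q: then 243.4 − 10q − 10q = 0, i.e. q = 243.4/20 = 12.17.

12.17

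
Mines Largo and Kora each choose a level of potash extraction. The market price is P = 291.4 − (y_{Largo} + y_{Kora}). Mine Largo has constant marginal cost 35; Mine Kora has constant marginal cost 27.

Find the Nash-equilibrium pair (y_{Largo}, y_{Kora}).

Mine Largo's profit: π = y_{Largo}(291.4 − (y_{Largo} + y_{Kora})) − 35y_{Largo}.
∂π/∂y_{Largo} = 256.4 − 2y_{Largo} − y_{Kora} = 0, so y_{Largo} = 128.2 − 0.5y_{Kora}.
By the same steps for Kora: y_{Kora} = 132.2 − 0.5y_{Largo}.
Solving the two reaction functions simultaneously: (1 − (−0.5)(−0.5))y_{Largo} = 128.2 − 0.5·132.2, so 0.75y_{Largo} = 62.1 and y_{Largo} = 82.8.
Then y_{Kora} = 132.2 − 0.5·82.8 = 90.8.

82.8, 90.8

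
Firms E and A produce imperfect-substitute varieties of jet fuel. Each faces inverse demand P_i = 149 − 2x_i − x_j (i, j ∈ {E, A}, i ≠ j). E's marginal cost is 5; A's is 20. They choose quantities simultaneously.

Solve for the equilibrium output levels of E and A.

29.8, 24.8

Firm E's profit: π = x_E(149 − 2x_E − x_A) − 5x_E.
∂π/∂x_E = 144 − 4x_E − x_A = 0 ⇒ x_E = 36 − 0.25x_A.
Similarly x_A = 32.25 − 0.25x_E.
Plugging x_A into E's best response: x_E = 36 − 0.25(32.25 − 0.25x_E) ⇒ 0.9375x_E = 27.9375, so x_E = 29.8.
Then x_A = 32.25 − 0.25·29.8 = 24.8.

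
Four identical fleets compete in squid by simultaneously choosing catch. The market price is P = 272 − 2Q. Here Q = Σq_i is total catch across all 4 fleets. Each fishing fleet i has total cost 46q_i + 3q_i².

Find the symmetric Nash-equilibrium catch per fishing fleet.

14.125

A representative fishing fleet's profit is π_i = q_i(272 − 2Q) − 46q_i − 3q_i², with Q = q_i + Σ_{j≠i} q_j.
First-order condition: 226 − 10q_i − 2Σ_{j≠i} q_j = 0.
In a symmetric equilibrium every fishing fleet chooses the same q, so Σ_{j≠i} q_j = 3q. The condition becomes 226 − 16q = 0, giving q = 226/16 = 14.125.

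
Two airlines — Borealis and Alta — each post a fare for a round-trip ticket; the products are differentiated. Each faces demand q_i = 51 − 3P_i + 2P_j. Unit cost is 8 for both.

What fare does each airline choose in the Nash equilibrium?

18.75

Borealis's profit: π = (P_{Borealis} − 8)(51 − 3P_{Borealis} + 2P_{Alta}).
∂π/∂P_{Borealis} = 75 − 6P_{Borealis} + 2P_{Alta} = 0 ⇒ P_{Borealis} = 12.5 + (1/3)P_{Alta}.
Setting P_{Borealis} = P_{Alta} in the reaction function: P_{Borealis} = 12.5 + (1/3)P_{Borealis}, so P_{Borealis} = 12.5 / (2/3) = 18.75.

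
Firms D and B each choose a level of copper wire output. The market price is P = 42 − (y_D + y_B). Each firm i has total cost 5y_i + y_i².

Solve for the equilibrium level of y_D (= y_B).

7.4

Firm D's profit: π = y_D(42 − (y_D + y_B)) − 5y_D − y_D².
∂π/∂y_D = 37 − 4y_D − y_B = 0, so y_D = 9.25 − 0.25y_B.
The game is symmetric, so in equilibrium y_B = y_D: the reaction function gives 1.25y_D = 9.25, hence y_D = 7.4.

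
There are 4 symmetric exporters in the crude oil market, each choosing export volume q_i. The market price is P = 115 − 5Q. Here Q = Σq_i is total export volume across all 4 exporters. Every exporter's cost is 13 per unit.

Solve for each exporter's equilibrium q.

4.08

A representative exporter's profit is π_i = q_i(115 − 5Q) − 13q_i, with Q = q_i + Σ_{j≠i} q_j.
First-order condition: 102 − 10q_i − 5Σ_{j≠i} q_j = 0.
In a symmetric equilibrium every exporter chooses the same q, so Σ_{j≠i} q_j = 3q. The condition becomes 102 − 25q = 0, giving q = 102/25 = 4.08.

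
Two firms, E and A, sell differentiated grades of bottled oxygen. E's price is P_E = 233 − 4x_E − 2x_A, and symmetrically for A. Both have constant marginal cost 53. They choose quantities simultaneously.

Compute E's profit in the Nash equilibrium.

Firm E's profit: π = x_E(233 − 4x_E − 2x_A) − 53x_E.
∂π/∂x_E = 180 − 8x_E − 2x_A = 0 ⇒ x_E = 22.5 − 0.25x_A.
By symmetry x_A = x_E; substituting into the reaction function, 1.25x_E = 22.5 and x_E = 18.
P_E = 233 − 4·18 − 2·18 = 125.
Profit = (125 − 53)·18 = 1296.

1296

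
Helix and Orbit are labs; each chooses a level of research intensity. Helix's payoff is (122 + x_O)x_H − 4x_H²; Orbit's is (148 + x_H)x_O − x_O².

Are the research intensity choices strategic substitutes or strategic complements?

Expanding Helix's payoff: 122x_H + x_Ox_H − 4x_H².
∂π/∂x_H = 122 + x_O − 8x_H = 0, so x_H = 15.25 + 0.125x_O.
The best-response slope dx_H/dx_O = 0.125 > 0: the reaction function is upward-sloping, so the choices are strategic complements.

strategic complements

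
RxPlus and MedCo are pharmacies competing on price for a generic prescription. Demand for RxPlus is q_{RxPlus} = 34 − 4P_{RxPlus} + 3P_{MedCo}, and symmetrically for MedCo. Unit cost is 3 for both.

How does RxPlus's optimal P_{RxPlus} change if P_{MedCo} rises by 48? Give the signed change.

RxPlus's profit: π = (P_{RxPlus} − 3)(34 − 4P_{RxPlus} + 3P_{MedCo}).
∂π/∂P_{RxPlus} = 46 − 8P_{RxPlus} + 3P_{MedCo} = 0 ⇒ P_{RxPlus} = 5.75 + 0.375P_{MedCo}.
The reaction-function slope is 0.375, so a 48-unit rise in P_{MedCo} moves P_{RxPlus} by 0.375 × 48 = 18. RxPlus's best response rises — the actions are strategic complements.

18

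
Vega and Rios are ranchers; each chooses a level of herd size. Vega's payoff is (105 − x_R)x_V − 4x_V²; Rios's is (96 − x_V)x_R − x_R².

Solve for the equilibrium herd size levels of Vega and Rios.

Expanding Vega's payoff: 105x_V − x_Rx_V − 4x_V².
∂π/∂x_V = 105 − x_R − 8x_V = 0, so x_V = 13.125 − 0.125x_R.
Likewise for Rios: x_R = 48 − 0.5x_V.
Substituting the second reaction function into the first: x_V = 13.125 − 0.125(48 − 0.5x_V), which gives 0.9375x_V = 7.125 ⇒ x_V = 7.6.
Then x_R = 48 − 0.5·7.6 = 44.2.

7.6, 44.2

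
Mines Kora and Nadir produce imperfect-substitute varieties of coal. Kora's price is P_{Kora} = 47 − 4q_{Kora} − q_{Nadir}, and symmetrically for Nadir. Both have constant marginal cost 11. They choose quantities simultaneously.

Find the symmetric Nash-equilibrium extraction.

Mine Kora's profit: π = q_{Kora}(47 − 4q_{Kora} − q_{Nadir}) − 11q_{Kora}.
∂π/∂q_{Kora} = 36 − 8q_{Kora} − q_{Nadir} = 0 ⇒ q_{Kora} = 4.5 − 0.125q_{Nadir}.
Setting q_{Kora} = q_{Nadir} in the reaction function: q_{Kora} = 4.5 − 0.125q_{Kora}, so q_{Kora} = 4.5 / 1.125 = 4.

4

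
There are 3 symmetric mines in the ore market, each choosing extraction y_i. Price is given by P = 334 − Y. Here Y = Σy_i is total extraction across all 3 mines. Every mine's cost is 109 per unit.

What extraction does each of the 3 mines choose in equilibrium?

A representative mine's profit is π_i = y_i(334 − Y) − 109y_i, with Y = y_i + Σ_{j≠i} y_j.
First-order condition: 225 − 2y_i − Σ_{j≠i} y_j = 0.
With identical mines, set every y_j = y: then 225 − 2y − 2y = 0, i.e. y = 225/4 = 56.25.

56.25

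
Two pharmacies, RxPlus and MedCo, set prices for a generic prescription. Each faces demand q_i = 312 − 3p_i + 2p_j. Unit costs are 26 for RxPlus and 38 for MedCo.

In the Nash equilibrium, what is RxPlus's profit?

RxPlus's profit: π = (p_{RxPlus} − 26)(312 − 3p_{RxPlus} + 2p_{MedCo}).
∂π/∂p_{RxPlus} = 390 − 6p_{RxPlus} + 2p_{MedCo} = 0 ⇒ p_{RxPlus} = 65 + (1/3)p_{MedCo}.
Similarly p_{MedCo} = 71 + (1/3)p_{RxPlus}.
Solving the two reaction functions simultaneously: (1 − (1/3)(1/3))p_{RxPlus} = 65 + (1/3)·71, so (8/9)p_{RxPlus} = 266/3 and p_{RxPlus} = 99.75.
Then p_{MedCo} = 71 + (1/3)·99.75 = 104.25.
q_{RxPlus} = 312 − 3·99.75 + 2·104.25 = 221.25.
Profit = (99.75 − 26)·221.25 = 16317.1875.

16317.1875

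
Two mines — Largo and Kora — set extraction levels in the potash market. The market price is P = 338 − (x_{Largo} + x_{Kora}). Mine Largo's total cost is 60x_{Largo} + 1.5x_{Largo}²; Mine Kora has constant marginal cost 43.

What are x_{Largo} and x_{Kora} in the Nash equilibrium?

Mine Largo's profit: π = x_{Largo}(338 − (x_{Largo} + x_{Kora})) − 60x_{Largo} − 1.5x_{Largo}².
∂π/∂x_{Largo} = 278 − 5x_{Largo} − x_{Kora} = 0, so x_{Largo} = 55.6 − 0.2x_{Kora}.
For Kora: ∂π/∂x_{Kora} = 295 − 2x_{Kora} − x_{Largo} = 0 ⇒ x_{Kora} = 147.5 − 0.5x_{Largo}.
Plugging x_{Kora} into Largo's best response: x_{Largo} = 55.6 − 0.2(147.5 − 0.5x_{Largo}) ⇒ 0.9x_{Largo} = 26.1, so x_{Largo} = 29.
Then x_{Kora} = 147.5 − 0.5·29 = 133.

29, 133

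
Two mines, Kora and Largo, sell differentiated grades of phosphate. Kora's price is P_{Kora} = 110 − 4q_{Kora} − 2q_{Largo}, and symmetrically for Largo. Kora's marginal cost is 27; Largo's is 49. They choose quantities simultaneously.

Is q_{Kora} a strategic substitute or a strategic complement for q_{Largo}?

Mine Kora's profit: π = q_{Kora}(110 − 4q_{Kora} − 2q_{Largo}) − 27q_{Kora}.
∂π/∂q_{Kora} = 83 − 8q_{Kora} − 2q_{Largo} = 0 ⇒ q_{Kora} = 10.375 − 0.25q_{Largo}.
The best-response slope dq_{Kora}/dq_{Largo} = −0.25 < 0: the reaction function is downward-sloping, so the choices are strategic substitutes.

strategic substitutes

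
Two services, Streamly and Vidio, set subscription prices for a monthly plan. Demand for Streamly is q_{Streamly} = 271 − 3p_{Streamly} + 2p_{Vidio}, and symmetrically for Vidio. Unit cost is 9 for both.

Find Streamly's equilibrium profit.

Streamly's profit: π = (p_{Streamly} − 9)(271 − 3p_{Streamly} + 2p_{Vidio}).
∂π/∂p_{Streamly} = 298 − 6p_{Streamly} + 2p_{Vidio} = 0 ⇒ p_{Streamly} = 149/3 + (1/3)p_{Vidio}.
Setting p_{Streamly} = p_{Vidio} in the reaction function: p_{Streamly} = 149/3 + (1/3)p_{Streamly}, so p_{Streamly} = (149/3) / (2/3) = 74.5.
q_{Streamly} = 271 − 3·74.5 + 2·74.5 = 196.5.
Profit = (74.5 − 9)·196.5 = 12870.75.

12870.75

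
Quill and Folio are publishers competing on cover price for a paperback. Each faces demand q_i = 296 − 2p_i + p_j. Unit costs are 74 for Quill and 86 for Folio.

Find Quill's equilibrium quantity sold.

Quill's profit: π = (p_{Quill} − 74)(296 − 2p_{Quill} + p_{Folio}).
∂π/∂p_{Quill} = 444 − 4p_{Quill} + p_{Folio} = 0 ⇒ p_{Quill} = 111 + 0.25p_{Folio}.
Similarly p_{Folio} = 117 + 0.25p_{Quill}.
Substituting the second reaction function into the first: p_{Quill} = 111 + 0.25(117 + 0.25p_{Quill}), which gives 0.9375p_{Quill} = 140.25 ⇒ p_{Quill} = 149.6.
Then p_{Folio} = 117 + 0.25·149.6 = 154.4.
q_{Quill} = 296 − 2·149.6 + 154.4 = 151.2.

151.2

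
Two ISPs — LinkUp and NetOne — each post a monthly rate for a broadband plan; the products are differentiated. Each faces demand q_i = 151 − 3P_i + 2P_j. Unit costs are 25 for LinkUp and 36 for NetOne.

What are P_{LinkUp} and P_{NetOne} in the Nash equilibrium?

58.5625, 62.6875

LinkUp's profit: π = (P_{LinkUp} − 25)(151 − 3P_{LinkUp} + 2P_{NetOne}).
∂π/∂P_{LinkUp} = 226 − 6P_{LinkUp} + 2P_{NetOne} = 0 ⇒ P_{LinkUp} = 113/3 + (1/3)P_{NetOne}.
Similarly P_{NetOne} = 259/6 + (1/3)P_{LinkUp}.
Solving the two reaction functions simultaneously: (1 − (1/3)(1/3))P_{LinkUp} = 113/3 + (1/3)·(259/6), so (8/9)P_{LinkUp} = 937/18 and P_{LinkUp} = 58.5625.
Then P_{NetOne} = 259/6 + (1/3)·58.5625 = 62.6875.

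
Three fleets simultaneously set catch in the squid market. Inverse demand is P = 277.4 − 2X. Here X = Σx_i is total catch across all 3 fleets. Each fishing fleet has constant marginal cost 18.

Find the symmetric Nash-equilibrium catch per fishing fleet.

A representative fishing fleet's profit is π_i = x_i(277.4 − 2X) − 18x_i, with X = x_i + Σ_{j≠i} x_j.
First-order condition: 259.4 − 4x_i − 2Σ_{j≠i} x_j = 0.
With identical fishing fleets, set every x_j = x: then 259.4 − 4x − 4x = 0, i.e. x = 259.4/8 = 32.425.

32.425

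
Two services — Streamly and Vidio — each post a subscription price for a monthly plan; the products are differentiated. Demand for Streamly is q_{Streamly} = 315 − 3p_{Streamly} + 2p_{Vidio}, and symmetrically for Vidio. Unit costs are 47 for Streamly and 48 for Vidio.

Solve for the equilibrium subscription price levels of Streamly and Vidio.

114.1875, 114.5625

Streamly's profit: π = (p_{Streamly} − 47)(315 − 3p_{Streamly} + 2p_{Vidio}).
∂π/∂p_{Streamly} = 456 − 6p_{Streamly} + 2p_{Vidio} = 0 ⇒ p_{Streamly} = 76 + (1/3)p_{Vidio}.
Similarly p_{Vidio} = 76.5 + (1/3)p_{Streamly}.
Solving the two reaction functions simultaneously: (1 − (1/3)(1/3))p_{Streamly} = 76 + (1/3)·76.5, so (8/9)p_{Streamly} = 101.5 and p_{Streamly} = 114.1875.
Then p_{Vidio} = 76.5 + (1/3)·114.1875 = 114.5625.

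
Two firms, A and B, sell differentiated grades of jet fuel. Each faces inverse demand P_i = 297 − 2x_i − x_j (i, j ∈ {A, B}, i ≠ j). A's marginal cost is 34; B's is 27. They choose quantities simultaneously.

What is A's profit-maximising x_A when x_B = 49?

Firm A's profit: π = x_A(297 − 2x_A − x_B) − 34x_A.
∂π/∂x_A = 263 − 4x_A − x_B = 0 ⇒ x_A = 65.75 − 0.25x_B.
At x_B = 49: x_A = 65.75 − 0.25·49 = 53.5.

53.5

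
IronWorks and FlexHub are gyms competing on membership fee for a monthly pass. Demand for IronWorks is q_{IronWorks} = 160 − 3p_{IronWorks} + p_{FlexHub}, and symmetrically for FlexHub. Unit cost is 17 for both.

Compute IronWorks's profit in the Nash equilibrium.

1905.12

IronWorks's profit: π = (p_{IronWorks} − 17)(160 − 3p_{IronWorks} + p_{FlexHub}).
∂π/∂p_{IronWorks} = 211 − 6p_{IronWorks} + p_{FlexHub} = 0 ⇒ p_{IronWorks} = 211/6 + (1/6)p_{FlexHub}.
The game is symmetric, so in equilibrium p_{FlexHub} = p_{IronWorks}: the reaction function gives (5/6)p_{IronWorks} = 211/6, hence p_{IronWorks} = 42.2.
q_{IronWorks} = 160 − 3·42.2 + 42.2 = 75.6.
Profit = (42.2 − 17)·75.6 = 1905.12.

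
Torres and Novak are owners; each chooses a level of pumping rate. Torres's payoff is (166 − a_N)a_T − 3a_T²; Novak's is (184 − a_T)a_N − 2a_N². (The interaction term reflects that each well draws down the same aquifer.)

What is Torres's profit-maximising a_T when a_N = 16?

25

Expanding Torres's payoff: 166a_T − a_Na_T − 3a_T².
∂π/∂a_T = 166 − a_N − 6a_T = 0, so a_T = 83/3 − (1/6)a_N.
At a_N = 16: a_T = 83/3 − (1/6)·16 = 25.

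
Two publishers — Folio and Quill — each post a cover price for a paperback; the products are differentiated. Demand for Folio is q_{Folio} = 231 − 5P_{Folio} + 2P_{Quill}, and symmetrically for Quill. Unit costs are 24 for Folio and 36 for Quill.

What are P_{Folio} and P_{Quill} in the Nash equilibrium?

Folio's profit: π = (P_{Folio} − 24)(231 − 5P_{Folio} + 2P_{Quill}).
∂π/∂P_{Folio} = 351 − 10P_{Folio} + 2P_{Quill} = 0 ⇒ P_{Folio} = 35.1 + 0.2P_{Quill}.
Similarly P_{Quill} = 41.1 + 0.2P_{Folio}.
Solving the two reaction functions simultaneously: (1 − (0.2)(0.2))P_{Folio} = 35.1 + 0.2·41.1, so 0.96P_{Folio} = 43.32 and P_{Folio} = 45.125.
Then P_{Quill} = 41.1 + 0.2·45.125 = 50.125.

45.125, 50.125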